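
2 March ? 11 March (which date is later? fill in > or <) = <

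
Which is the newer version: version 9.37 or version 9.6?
version 9.37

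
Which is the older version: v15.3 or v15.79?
v15.3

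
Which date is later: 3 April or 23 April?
23 April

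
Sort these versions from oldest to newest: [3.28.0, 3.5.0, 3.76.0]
[3.5.0, 3.28.0, 3.76.0]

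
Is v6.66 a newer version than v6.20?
Yes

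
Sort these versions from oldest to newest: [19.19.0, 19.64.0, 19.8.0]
[19.8.0, 19.19.0, 19.64.0]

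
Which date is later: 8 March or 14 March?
14 March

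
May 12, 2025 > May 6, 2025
True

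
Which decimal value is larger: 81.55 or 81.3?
81.55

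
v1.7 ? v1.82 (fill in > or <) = <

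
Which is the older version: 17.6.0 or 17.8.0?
17.6.0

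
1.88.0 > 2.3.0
False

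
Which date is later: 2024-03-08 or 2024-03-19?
2024-03-19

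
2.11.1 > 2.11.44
False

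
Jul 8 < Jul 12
True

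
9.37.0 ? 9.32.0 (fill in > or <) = >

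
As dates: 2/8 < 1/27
False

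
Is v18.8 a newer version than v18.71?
No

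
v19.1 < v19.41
True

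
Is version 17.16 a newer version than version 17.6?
Yes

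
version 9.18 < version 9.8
False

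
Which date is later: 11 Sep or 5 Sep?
11 Sep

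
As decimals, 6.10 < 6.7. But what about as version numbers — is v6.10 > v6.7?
True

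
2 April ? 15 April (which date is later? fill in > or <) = <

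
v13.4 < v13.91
True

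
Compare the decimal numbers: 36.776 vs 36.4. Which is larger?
36.776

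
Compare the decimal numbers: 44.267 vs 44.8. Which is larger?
44.8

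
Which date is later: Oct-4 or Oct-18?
Oct-18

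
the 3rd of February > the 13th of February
False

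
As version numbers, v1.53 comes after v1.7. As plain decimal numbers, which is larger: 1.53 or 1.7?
1.7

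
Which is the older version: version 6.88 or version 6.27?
version 6.27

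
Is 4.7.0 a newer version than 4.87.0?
No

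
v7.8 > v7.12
False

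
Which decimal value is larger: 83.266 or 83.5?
83.5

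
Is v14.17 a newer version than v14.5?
Yes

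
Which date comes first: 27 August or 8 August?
8 August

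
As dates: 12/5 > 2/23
True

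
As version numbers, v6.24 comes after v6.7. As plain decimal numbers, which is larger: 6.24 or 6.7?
6.7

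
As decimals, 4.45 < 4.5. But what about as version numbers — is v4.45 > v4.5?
True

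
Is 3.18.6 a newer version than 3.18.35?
No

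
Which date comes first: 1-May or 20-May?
1-May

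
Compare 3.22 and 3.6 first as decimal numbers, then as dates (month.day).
As decimals: 3.22 < 3.6. As dates: 3/22 is later than 3/6 (day 22 > day 6).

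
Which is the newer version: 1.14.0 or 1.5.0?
1.14.0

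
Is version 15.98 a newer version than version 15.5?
Yes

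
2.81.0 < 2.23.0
False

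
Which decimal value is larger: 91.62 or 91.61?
91.62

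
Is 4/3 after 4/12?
No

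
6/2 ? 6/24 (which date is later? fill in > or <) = <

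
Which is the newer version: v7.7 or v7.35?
v7.35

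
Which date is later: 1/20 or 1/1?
1/20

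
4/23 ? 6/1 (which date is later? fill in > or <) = <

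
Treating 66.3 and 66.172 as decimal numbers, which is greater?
66.3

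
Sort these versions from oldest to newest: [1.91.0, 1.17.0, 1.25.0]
[1.17.0, 1.25.0, 1.91.0]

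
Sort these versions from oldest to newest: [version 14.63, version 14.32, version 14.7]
[version 14.7, version 14.32, version 14.63]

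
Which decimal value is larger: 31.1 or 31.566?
31.566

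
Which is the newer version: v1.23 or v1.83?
v1.83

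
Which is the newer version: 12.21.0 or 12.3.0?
12.21.0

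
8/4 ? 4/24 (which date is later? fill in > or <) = >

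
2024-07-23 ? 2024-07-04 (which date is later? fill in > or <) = >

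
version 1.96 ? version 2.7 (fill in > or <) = <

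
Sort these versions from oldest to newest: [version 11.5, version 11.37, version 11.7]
[version 11.5, version 11.7, version 11.37]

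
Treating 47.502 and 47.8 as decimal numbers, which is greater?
47.8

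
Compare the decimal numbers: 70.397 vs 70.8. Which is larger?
70.8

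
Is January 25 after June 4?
No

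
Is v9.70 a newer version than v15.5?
No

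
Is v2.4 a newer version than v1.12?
Yes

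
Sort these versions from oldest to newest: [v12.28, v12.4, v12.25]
[v12.4, v12.25, v12.28]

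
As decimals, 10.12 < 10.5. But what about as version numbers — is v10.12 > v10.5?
True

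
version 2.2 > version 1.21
True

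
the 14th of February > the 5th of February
True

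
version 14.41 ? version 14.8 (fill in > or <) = >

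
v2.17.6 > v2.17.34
False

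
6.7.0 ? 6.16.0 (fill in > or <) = <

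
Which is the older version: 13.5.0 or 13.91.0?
13.5.0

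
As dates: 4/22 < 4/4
False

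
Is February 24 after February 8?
Yes. Day 24 comes after day 8 in February — this is a date comparison, not a decimal one (the decimal 2.24 would be smaller than 2.8).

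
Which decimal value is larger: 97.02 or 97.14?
97.14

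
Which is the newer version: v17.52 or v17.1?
v17.52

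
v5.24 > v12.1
False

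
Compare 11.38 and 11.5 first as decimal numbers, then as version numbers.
As decimals: 11.38 < 11.5. As versions: v11.38 > v11.5 (minor version 38 > 5).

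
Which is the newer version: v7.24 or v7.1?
v7.24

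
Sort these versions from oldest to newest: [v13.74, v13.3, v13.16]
[v13.3, v13.16, v13.74]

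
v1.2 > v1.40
False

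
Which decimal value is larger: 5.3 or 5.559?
5.559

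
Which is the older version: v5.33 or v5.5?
v5.5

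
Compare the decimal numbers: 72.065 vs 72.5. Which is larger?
72.5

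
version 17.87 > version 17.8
True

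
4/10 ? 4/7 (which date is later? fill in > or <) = >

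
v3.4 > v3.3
True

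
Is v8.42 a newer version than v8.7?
Yes. Version numbers are compared segment by segment as integers, not as decimals: minor version 42 > 7, so v8.42 > v8.7 (even though the decimal 8.42 < 8.7).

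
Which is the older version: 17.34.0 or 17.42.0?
17.34.0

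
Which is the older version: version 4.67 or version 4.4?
version 4.4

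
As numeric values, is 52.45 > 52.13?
True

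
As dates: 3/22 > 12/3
False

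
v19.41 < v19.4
False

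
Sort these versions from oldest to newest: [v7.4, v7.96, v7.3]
[v7.3, v7.4, v7.96]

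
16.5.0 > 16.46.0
False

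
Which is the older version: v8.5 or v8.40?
v8.5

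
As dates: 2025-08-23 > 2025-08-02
True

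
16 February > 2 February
True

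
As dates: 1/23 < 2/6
True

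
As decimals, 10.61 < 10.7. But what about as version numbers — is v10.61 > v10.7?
True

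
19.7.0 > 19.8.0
False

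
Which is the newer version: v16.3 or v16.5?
v16.5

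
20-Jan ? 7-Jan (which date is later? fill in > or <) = >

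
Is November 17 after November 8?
Yes. Day 17 comes after day 8 in November — this is a date comparison, not a decimal one (the decimal 11.17 would be smaller than 11.8).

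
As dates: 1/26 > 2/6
False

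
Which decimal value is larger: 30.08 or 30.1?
30.1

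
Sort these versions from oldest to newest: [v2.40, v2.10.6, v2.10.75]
[v2.10.6, v2.10.75, v2.40]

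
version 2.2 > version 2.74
False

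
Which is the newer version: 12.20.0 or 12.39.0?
12.39.0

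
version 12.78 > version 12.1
True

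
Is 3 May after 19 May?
No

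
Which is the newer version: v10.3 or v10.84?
v10.84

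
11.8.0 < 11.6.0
False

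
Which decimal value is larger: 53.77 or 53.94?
53.94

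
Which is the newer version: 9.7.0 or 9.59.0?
9.59.0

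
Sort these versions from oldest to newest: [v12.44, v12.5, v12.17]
[v12.5, v12.17, v12.44]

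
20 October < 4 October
False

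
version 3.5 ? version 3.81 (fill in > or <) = <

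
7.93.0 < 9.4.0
True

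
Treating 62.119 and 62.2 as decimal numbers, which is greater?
62.2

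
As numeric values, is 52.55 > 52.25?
True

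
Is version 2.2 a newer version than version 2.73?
No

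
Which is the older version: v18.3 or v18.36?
v18.3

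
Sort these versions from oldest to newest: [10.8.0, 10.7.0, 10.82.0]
[10.7.0, 10.8.0, 10.82.0]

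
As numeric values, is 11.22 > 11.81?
False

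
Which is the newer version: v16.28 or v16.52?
v16.52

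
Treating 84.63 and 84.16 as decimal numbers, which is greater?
84.63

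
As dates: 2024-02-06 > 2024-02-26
False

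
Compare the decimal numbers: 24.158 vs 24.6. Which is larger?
24.6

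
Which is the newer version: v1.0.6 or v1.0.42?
v1.0.42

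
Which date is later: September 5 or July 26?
September 5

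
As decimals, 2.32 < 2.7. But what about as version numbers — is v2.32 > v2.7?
True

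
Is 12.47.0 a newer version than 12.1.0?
Yes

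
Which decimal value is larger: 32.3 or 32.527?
32.527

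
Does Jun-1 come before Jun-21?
Yes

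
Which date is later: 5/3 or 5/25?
5/25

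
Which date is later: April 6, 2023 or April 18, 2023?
April 18, 2023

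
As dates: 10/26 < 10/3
False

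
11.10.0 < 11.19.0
True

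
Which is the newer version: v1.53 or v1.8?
v1.53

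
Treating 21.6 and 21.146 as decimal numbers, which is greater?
21.6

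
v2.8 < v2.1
False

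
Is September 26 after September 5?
Yes. Day 26 comes after day 5 in September — this is a date comparison, not a decimal one (the decimal 9.26 would be smaller than 9.5).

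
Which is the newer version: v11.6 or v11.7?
v11.7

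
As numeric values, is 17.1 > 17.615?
False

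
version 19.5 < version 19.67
True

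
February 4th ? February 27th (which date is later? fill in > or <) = <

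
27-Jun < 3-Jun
False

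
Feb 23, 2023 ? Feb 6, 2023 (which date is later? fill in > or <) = >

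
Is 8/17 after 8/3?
Yes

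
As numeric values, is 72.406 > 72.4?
True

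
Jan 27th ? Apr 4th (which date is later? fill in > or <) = <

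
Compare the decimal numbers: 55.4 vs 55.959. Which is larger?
55.959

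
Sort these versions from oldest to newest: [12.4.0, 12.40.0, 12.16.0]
[12.4.0, 12.16.0, 12.40.0]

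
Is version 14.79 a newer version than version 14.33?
Yes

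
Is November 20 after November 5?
Yes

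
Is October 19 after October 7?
Yes. Day 19 comes after day 7 in October — this is a date comparison, not a decimal one (the decimal 10.19 would be smaller than 10.7).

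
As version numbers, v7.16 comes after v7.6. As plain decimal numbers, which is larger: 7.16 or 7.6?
7.6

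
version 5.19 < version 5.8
False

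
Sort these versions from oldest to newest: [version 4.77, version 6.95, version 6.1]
[version 4.77, version 6.1, version 6.95]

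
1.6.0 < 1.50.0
True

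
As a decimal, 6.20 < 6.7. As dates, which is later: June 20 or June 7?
June 20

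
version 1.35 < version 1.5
False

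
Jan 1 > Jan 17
False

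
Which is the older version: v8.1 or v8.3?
v8.1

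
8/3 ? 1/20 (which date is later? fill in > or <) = >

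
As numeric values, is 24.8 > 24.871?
False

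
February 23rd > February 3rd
True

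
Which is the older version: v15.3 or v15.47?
v15.3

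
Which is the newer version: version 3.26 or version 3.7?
version 3.26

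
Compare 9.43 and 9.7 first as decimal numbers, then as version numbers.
As decimals: 9.43 < 9.7. As versions: v9.43 > v9.7 (minor version 43 > 7).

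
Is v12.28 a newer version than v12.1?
Yes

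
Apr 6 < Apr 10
True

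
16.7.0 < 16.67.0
True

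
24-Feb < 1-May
True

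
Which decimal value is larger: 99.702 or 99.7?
99.702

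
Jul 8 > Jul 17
False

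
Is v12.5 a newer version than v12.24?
No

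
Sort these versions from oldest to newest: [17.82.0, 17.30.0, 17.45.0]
[17.30.0, 17.45.0, 17.82.0]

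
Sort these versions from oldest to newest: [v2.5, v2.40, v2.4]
[v2.4, v2.5, v2.40]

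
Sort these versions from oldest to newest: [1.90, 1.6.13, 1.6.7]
[1.6.7, 1.6.13, 1.90]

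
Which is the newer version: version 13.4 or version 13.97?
version 13.97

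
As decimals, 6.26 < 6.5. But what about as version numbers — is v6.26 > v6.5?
True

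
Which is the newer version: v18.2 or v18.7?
v18.7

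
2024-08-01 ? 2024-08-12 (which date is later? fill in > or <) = <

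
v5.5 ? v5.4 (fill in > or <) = >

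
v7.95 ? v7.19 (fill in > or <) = >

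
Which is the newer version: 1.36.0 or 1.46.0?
1.46.0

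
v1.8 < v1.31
True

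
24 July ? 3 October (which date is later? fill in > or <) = <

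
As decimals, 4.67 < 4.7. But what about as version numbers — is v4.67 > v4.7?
True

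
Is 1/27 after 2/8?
No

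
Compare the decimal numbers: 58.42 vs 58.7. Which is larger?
58.7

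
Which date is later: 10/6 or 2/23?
10/6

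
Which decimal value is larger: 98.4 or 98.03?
98.4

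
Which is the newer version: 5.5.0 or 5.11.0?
5.11.0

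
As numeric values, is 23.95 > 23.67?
True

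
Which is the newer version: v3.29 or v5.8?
v5.8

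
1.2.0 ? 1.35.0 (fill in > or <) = <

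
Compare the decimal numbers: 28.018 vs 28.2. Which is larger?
28.2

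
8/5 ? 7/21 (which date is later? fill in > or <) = >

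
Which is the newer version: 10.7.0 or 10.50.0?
10.50.0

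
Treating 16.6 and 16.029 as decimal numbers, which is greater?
16.6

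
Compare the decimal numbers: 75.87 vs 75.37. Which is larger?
75.87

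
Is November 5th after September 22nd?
Yes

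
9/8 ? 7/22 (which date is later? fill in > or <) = >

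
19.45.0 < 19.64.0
True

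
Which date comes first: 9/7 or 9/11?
9/7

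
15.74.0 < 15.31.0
False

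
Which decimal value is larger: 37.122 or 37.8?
37.8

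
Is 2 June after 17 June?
No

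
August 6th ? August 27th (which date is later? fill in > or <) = <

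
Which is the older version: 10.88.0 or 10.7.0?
10.7.0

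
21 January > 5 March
False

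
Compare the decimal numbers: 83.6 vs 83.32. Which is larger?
83.6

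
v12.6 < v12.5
False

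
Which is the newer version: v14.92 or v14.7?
v14.92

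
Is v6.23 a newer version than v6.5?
Yes. Version numbers are compared segment by segment as integers, not as decimals: minor version 23 > 5, so v6.23 > v6.5 (even though the decimal 6.23 < 6.5).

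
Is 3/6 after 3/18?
No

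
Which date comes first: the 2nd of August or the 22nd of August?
the 2nd of August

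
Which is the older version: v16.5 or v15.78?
v15.78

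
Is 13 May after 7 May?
Yes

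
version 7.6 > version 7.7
False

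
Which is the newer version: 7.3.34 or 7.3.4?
7.3.34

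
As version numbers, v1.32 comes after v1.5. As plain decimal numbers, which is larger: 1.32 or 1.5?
1.5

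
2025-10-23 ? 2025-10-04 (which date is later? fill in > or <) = >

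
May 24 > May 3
True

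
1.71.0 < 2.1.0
True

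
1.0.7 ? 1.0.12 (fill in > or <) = <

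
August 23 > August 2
True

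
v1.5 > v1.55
False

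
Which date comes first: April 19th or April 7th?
April 7th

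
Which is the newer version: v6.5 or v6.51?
v6.51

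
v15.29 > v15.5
True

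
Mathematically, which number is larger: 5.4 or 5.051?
5.4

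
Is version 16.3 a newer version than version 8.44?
Yes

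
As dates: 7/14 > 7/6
True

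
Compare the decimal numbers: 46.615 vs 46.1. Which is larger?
46.615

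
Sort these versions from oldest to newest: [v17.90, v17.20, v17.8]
[v17.8, v17.20, v17.90]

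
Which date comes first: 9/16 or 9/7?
9/7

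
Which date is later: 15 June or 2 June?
15 June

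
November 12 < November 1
False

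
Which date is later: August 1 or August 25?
August 25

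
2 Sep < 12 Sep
True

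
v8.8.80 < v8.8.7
False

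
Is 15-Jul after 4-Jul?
Yes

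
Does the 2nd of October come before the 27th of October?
Yes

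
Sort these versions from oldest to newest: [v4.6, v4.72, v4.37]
[v4.6, v4.37, v4.72]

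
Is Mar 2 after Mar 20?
No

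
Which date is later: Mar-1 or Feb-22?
Mar-1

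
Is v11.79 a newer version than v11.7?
Yes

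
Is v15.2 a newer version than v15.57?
No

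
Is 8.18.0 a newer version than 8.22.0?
No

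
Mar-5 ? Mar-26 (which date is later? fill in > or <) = <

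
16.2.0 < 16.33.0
True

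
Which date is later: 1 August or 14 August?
14 August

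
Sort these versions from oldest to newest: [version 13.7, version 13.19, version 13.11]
[version 13.7, version 13.11, version 13.19]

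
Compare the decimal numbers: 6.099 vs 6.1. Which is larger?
6.1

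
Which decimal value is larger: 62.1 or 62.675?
62.675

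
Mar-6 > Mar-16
False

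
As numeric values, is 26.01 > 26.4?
False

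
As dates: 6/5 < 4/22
False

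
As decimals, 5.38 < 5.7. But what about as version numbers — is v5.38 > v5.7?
True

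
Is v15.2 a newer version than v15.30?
No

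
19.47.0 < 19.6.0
False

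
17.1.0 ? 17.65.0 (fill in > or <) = <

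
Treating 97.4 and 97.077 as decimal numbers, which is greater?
97.4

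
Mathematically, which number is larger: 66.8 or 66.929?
66.929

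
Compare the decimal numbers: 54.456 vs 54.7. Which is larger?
54.7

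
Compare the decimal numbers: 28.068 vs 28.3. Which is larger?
28.3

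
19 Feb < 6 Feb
False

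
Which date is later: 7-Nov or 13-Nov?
13-Nov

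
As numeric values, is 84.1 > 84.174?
False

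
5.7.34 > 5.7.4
True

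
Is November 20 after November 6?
Yes. Day 20 comes after day 6 in November — this is a date comparison, not a decimal one (the decimal 11.20 would be smaller than 11.6).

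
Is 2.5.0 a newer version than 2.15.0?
No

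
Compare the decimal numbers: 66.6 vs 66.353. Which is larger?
66.6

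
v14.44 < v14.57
True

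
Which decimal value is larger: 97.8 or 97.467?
97.8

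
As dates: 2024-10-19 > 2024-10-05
True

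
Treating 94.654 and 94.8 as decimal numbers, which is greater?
94.8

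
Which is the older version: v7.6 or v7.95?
v7.6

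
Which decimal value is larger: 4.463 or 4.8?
4.8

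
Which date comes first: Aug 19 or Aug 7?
Aug 7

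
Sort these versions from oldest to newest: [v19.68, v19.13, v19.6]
[v19.6, v19.13, v19.68]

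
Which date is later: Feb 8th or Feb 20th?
Feb 20th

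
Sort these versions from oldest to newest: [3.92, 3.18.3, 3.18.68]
[3.18.3, 3.18.68, 3.92]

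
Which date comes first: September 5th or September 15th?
September 5th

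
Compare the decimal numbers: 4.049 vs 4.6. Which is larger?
4.6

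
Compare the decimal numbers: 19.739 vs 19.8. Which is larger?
19.8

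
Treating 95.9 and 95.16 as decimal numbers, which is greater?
95.9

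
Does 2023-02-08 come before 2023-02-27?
Yes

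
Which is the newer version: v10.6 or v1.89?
v10.6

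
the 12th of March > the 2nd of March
True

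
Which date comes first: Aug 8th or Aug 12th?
Aug 8th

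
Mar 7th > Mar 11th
False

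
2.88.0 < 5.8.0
True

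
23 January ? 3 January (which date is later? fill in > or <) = >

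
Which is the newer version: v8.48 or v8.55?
v8.55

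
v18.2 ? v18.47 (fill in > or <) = <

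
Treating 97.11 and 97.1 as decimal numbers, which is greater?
97.11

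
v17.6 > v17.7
False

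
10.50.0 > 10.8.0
True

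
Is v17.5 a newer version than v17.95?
No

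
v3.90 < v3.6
False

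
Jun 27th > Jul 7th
False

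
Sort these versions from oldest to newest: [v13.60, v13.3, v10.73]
[v10.73, v13.3, v13.60]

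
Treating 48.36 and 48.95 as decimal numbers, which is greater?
48.95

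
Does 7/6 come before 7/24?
Yes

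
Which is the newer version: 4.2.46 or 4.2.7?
4.2.46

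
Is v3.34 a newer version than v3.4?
Yes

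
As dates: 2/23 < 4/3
True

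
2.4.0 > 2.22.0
False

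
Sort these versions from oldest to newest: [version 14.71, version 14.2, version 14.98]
[version 14.2, version 14.71, version 14.98]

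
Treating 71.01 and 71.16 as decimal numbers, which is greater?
71.16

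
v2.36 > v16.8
False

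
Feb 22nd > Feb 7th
True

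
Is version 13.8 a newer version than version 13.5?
Yes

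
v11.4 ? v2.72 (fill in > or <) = >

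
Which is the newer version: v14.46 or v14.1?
v14.46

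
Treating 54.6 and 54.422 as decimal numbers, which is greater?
54.6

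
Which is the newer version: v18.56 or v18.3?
v18.56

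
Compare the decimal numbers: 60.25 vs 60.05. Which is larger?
60.25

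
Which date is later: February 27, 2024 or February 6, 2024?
February 27, 2024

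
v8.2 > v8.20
False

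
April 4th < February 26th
False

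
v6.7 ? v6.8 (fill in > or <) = <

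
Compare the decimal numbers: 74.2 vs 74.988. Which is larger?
74.988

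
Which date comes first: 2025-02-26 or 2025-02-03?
2025-02-03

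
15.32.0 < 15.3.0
False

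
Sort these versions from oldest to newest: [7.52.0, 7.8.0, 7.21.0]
[7.8.0, 7.21.0, 7.52.0]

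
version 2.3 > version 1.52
True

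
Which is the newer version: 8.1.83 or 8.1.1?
8.1.83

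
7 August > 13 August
False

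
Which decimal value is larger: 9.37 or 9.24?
9.37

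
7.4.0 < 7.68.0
True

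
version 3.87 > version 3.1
True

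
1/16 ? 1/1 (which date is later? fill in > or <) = >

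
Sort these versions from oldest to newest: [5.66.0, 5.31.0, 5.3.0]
[5.3.0, 5.31.0, 5.66.0]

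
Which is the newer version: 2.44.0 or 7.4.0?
7.4.0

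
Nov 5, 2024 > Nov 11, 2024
False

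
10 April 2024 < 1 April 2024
False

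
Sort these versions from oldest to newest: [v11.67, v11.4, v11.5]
[v11.4, v11.5, v11.67]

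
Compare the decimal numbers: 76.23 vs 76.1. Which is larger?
76.23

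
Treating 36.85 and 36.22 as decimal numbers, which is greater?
36.85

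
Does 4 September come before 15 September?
Yes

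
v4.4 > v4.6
False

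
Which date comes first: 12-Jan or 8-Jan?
8-Jan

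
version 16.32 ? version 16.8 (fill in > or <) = >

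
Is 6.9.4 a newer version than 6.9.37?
No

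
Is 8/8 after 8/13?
No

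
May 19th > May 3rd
True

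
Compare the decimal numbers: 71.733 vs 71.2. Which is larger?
71.733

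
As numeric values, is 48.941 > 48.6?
True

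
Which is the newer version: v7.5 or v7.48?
v7.48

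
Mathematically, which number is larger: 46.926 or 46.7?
46.926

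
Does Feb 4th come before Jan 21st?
No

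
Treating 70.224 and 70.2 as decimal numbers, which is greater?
70.224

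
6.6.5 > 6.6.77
False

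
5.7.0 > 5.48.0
False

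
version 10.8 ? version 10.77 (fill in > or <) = <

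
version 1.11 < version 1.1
False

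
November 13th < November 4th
False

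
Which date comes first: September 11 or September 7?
September 7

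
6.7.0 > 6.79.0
False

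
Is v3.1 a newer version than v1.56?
Yes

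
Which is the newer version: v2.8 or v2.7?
v2.8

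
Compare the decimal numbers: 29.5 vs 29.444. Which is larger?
29.5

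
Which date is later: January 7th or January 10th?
January 10th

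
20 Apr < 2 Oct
True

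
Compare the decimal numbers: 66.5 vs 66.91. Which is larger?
66.91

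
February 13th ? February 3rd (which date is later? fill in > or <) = >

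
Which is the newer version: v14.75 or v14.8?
v14.75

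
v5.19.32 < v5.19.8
False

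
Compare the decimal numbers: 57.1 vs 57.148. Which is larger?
57.148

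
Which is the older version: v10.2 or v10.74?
v10.2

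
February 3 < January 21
False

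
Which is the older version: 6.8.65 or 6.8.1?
6.8.1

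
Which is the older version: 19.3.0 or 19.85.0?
19.3.0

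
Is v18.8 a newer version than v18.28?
No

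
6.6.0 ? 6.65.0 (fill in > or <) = <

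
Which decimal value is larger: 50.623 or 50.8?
50.8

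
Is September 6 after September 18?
No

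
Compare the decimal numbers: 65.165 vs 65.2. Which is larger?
65.2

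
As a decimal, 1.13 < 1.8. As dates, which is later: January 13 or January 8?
January 13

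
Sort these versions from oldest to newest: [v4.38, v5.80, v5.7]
[v4.38, v5.7, v5.80]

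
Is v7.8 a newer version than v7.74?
No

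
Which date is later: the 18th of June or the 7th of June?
the 18th of June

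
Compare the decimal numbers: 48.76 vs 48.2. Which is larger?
48.76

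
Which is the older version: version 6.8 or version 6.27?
version 6.8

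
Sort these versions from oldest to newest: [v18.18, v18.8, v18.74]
[v18.8, v18.18, v18.74]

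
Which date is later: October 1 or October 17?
October 17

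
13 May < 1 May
False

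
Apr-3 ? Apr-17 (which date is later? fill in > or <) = <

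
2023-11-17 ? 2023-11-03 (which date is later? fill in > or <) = >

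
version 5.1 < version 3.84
False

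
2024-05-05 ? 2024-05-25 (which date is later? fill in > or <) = <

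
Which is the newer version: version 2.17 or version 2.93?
version 2.93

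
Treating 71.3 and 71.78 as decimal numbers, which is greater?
71.78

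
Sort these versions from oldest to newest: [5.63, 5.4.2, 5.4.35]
[5.4.2, 5.4.35, 5.63]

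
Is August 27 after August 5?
Yes. Day 27 comes after day 5 in August — this is a date comparison, not a decimal one (the decimal 8.27 would be smaller than 8.5).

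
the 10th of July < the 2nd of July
False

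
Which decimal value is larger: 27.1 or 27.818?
27.818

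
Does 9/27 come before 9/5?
No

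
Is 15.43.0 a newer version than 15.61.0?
No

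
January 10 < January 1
False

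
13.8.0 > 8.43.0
True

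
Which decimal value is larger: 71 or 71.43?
71.43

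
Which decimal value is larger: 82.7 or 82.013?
82.7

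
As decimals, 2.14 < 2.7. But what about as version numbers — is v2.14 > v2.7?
True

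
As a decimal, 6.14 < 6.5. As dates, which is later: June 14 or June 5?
June 14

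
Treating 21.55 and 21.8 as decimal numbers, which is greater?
21.8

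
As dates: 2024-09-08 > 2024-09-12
False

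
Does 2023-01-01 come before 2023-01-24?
Yes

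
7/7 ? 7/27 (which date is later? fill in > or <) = <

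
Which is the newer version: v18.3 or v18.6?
v18.6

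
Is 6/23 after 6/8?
Yes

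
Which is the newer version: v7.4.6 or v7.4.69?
v7.4.69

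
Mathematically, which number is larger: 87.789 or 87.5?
87.789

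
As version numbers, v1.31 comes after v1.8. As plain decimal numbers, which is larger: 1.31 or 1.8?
1.8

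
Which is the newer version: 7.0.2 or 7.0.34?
7.0.34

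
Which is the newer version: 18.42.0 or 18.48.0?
18.48.0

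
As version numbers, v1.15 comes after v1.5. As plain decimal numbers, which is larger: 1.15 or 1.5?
1.5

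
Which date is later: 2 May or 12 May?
12 May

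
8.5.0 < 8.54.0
True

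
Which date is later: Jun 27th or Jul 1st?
Jul 1st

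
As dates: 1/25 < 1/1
False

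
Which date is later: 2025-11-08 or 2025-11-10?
2025-11-10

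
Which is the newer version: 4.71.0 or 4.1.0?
4.71.0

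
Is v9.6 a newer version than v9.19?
No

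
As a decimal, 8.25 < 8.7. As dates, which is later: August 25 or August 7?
August 25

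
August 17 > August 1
True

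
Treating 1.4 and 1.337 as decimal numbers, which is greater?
1.4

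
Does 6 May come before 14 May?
Yes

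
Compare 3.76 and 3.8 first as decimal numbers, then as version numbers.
As decimals: 3.76 < 3.8. As versions: v3.76 > v3.8 (minor version 76 > 8).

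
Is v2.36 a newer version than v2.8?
Yes. Version numbers are compared segment by segment as integers, not as decimals: minor version 36 > 8, so v2.36 > v2.8 (even though the decimal 2.36 < 2.8).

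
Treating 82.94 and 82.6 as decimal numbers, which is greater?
82.94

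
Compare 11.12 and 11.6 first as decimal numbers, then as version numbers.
As decimals: 11.12 < 11.6. As versions: v11.12 > v11.6 (minor version 12 > 6).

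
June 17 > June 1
True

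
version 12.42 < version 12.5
False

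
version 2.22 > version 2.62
False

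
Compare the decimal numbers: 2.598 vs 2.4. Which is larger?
2.598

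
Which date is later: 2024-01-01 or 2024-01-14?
2024-01-14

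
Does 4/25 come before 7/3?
Yes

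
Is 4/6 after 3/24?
Yes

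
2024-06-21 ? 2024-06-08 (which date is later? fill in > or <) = >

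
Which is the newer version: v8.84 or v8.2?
v8.84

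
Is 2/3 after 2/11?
No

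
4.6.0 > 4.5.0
True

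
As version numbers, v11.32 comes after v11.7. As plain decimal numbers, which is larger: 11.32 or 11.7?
11.7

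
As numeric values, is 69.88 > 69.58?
True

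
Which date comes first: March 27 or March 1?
March 1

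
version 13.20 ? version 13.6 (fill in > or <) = >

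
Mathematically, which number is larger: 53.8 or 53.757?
53.8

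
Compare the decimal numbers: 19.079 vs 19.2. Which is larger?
19.2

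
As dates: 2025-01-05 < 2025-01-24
True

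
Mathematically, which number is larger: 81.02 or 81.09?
81.09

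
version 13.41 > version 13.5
True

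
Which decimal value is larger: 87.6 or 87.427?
87.6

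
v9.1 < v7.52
False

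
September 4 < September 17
True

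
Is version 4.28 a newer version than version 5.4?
No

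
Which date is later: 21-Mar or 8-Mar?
21-Mar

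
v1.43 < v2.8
True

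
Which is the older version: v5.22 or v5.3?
v5.3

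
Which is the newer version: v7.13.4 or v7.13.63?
v7.13.63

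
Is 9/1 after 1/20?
Yes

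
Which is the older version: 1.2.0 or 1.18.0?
1.2.0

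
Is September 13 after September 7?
Yes. Day 13 comes after day 7 in September — this is a date comparison, not a decimal one (the decimal 9.13 would be smaller than 9.7).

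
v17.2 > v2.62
True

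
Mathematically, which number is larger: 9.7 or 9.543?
9.7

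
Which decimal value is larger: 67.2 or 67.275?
67.275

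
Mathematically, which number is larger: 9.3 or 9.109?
9.3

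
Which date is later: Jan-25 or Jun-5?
Jun-5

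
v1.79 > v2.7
False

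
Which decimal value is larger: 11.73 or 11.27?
11.73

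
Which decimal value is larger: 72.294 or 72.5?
72.5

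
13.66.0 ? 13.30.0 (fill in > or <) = >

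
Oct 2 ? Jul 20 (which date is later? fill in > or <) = >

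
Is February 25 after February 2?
Yes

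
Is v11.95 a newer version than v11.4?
Yes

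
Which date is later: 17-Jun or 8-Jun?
17-Jun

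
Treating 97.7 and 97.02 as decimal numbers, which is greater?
97.7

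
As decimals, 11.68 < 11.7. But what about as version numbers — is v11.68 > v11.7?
True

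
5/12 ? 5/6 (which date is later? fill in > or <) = >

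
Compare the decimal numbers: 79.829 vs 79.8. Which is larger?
79.829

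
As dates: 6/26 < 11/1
True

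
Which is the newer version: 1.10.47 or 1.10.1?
1.10.47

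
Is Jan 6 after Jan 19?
No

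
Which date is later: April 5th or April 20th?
April 20th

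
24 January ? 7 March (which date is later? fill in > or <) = <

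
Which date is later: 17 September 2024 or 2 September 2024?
17 September 2024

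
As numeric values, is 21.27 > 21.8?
False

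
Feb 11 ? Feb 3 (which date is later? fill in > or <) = >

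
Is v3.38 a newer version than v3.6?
Yes. Version numbers are compared segment by segment as integers, not as decimals: minor version 38 > 6, so v3.38 > v3.6 (even though the decimal 3.38 < 3.6).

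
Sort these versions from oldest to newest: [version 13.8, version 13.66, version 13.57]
[version 13.8, version 13.57, version 13.66]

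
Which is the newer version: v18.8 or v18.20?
v18.20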